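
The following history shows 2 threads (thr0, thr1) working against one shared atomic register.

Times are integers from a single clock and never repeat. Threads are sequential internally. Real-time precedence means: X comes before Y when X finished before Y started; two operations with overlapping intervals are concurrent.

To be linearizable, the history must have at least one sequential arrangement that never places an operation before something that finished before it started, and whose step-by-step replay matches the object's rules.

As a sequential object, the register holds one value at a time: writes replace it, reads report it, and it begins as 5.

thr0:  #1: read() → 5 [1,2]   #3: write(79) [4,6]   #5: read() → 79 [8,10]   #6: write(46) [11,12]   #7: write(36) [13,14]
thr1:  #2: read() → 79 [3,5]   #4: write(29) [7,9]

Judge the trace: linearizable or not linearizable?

linearizable

witness order: #1, #3, #2, #5, #4, #6, #7
step 1: #1 read() → 5 — value 5
step 2: #3 write(79) — value 79
step 3: #2 read() → 79 — value 79
step 4: #5 read() → 79 — value 79
step 5: #4 write(29) — value 29
step 6: #6 write(46) — value 46
step 7: #7 write(36) — value 36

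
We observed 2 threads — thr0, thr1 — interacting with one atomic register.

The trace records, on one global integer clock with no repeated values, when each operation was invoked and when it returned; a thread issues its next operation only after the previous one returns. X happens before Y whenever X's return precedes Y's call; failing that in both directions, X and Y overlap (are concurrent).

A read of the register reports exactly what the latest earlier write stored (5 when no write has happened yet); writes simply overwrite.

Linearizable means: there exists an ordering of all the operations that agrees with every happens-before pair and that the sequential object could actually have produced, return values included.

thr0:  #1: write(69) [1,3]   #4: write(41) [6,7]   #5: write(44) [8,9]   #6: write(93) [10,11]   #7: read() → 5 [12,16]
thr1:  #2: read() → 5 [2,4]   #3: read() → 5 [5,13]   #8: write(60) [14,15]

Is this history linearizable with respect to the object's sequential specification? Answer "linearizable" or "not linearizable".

not linearizable

through event 12 a valid linearization exists; event 13 (#3 responding at time 13) ends that
6 completed operations, 8 real-time-consistent orders — every atomic register replay fails
every completion of the 1 pending operation (#7) was checked; none linearizes
sample order #1, #2, #3, #4, #5, #6 (pending dropped) stalls at step 2 — #2 read() → 5 has no legal effect
sample order #1, #2, #4, #3, #5, #6 (pending dropped) stalls at step 2 — #2 read() → 5 has no legal effect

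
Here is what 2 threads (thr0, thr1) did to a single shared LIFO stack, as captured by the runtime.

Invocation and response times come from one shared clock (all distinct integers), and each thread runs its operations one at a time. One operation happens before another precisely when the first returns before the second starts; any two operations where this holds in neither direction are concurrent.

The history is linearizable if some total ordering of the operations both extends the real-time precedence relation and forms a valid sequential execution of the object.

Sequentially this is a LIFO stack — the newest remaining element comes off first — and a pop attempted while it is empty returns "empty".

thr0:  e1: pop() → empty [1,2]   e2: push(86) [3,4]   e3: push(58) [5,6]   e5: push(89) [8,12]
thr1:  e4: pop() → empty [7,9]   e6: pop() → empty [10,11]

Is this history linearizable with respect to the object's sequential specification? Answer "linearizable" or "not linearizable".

through event 8 a valid linearization exists; event 9 (e4 responding at time 9) ends that
a single order respects real time; the 4 completed LIFO stack operations fail replay along it
every completion of the 1 pending operation (e5) was checked; none linearizes
for example e1, e2, e3, e4 (pending dropped) fails at step 4: e4 pop() → empty is not legal there

not linearizable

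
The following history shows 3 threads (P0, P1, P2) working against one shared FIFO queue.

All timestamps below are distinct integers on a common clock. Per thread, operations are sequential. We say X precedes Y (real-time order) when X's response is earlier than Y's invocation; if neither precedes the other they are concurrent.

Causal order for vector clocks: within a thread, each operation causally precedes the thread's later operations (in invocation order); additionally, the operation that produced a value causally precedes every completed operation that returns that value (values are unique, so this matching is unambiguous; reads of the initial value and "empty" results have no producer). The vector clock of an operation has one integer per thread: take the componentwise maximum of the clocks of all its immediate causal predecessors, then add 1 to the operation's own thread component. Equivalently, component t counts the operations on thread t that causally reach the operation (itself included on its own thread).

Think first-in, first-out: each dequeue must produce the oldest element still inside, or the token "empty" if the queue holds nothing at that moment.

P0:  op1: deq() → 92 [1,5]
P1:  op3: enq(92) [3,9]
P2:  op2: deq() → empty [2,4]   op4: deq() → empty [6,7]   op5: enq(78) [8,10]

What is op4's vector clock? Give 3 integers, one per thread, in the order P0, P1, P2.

no predecessors for op2 (invoked 2): P2 increments from zero → (0, 0, 1)
no predecessors for op3 (invoked 3): P1 increments from zero → (0, 1, 0)
invoked at 6, op4 merges VC(op2)=(0, 0, 1) and bumps P2's slot → (0, 0, 2)
invoked at 1, op1 merges VC(op3)=(0, 1, 0) and bumps P0's slot → (1, 1, 0)
invoked at 8, op5 merges VC(op4)=(0, 0, 2) and bumps P2's slot → (0, 0, 3)
target: VC(op4) = (0, 0, 2)

(0, 0, 2)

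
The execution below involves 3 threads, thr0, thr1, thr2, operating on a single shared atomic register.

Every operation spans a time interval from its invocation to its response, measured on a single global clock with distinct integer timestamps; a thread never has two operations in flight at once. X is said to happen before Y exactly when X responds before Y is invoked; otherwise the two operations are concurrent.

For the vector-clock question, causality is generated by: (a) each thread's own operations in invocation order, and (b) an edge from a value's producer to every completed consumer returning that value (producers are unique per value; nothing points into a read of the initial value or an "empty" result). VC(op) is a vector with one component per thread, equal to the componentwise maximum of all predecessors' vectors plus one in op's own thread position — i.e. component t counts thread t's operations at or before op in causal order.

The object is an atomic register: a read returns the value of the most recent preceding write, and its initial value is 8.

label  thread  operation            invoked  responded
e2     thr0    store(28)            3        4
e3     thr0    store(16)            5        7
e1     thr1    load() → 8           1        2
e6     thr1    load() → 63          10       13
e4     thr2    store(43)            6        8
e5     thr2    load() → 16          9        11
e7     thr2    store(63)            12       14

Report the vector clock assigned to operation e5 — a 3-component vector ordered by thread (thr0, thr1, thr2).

e4, invoked 6, has no incoming edges; only thr2's bump applies → (0, 0, 1)
e1, invoked 1, has no incoming edges; only thr1's bump applies → (0, 1, 0)
e2, invoked 3, has no incoming edges; only thr0's bump applies → (1, 0, 0)
from VC(e2)=(1, 0, 0), e3 (invoked 5) maxes components and bumps thr0 → (2, 0, 0)
from VC(e3)=(2, 0, 0), VC(e4)=(0, 0, 1), e5 (invoked 9) maxes components and bumps thr2 → (2, 0, 2)
from VC(e5)=(2, 0, 2), e7 (invoked 12) maxes components and bumps thr2 → (2, 0, 3)
from VC(e1)=(0, 1, 0), VC(e7)=(2, 0, 3), e6 (invoked 10) maxes components and bumps thr1 → (2, 2, 3)
target: VC(e5) = (2, 0, 2)

(2, 0, 2)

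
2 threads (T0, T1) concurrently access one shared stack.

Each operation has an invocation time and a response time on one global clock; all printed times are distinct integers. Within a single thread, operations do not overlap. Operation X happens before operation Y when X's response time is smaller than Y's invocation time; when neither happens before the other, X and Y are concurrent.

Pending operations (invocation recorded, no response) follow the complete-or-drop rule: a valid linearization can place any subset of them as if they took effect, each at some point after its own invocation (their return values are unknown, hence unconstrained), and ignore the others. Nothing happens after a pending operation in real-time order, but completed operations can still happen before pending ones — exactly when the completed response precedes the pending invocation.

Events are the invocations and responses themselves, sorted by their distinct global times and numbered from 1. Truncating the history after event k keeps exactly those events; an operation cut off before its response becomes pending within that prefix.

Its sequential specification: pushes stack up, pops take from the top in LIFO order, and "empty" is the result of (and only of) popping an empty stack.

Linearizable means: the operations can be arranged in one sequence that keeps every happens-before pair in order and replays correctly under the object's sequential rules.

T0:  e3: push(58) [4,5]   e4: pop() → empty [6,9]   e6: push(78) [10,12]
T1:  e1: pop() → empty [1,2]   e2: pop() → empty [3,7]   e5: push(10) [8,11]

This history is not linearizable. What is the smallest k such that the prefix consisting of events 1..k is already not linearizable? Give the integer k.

one valid order for events 1..8 is e1, e2, e3:
after step 1 (e1 pop() → empty): stack <>
after step 2 (e2 pop() → empty): stack <>
after step 3 (e3 push(58)): stack <58>
event 9 — e4's response, time 9 — after it, nothing linearizes
every completion of the 1 pending operation (e5) was checked; none linearizes
take e1, e2, e3, e4 (pending dropped): step 4 already fails, because e4 pop() → empty cannot occur there
take e1, e3, e2, e4 (pending dropped): step 3 already fails, because e2 pop() → empty cannot occur there

9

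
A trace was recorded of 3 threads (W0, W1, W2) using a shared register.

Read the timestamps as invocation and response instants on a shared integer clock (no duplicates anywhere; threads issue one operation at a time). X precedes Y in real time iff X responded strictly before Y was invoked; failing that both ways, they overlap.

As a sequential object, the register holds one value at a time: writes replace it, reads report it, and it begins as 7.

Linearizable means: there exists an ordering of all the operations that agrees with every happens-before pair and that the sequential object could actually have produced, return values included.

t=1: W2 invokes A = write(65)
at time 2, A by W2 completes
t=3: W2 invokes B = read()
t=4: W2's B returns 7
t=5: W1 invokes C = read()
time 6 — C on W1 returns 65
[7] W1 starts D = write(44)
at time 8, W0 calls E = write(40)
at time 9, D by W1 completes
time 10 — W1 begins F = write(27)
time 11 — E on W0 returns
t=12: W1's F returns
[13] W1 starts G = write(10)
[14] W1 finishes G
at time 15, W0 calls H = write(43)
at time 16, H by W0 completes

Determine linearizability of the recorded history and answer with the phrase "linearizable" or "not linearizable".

cut after 3 events: linearizable; cut after 4 events (B responds, time 4): not linearizable
a single order respects real time; the 2 completed register operations fail replay along it
sample order A, B stalls at step 2 — B read() → 7 has no legal effect

not linearizable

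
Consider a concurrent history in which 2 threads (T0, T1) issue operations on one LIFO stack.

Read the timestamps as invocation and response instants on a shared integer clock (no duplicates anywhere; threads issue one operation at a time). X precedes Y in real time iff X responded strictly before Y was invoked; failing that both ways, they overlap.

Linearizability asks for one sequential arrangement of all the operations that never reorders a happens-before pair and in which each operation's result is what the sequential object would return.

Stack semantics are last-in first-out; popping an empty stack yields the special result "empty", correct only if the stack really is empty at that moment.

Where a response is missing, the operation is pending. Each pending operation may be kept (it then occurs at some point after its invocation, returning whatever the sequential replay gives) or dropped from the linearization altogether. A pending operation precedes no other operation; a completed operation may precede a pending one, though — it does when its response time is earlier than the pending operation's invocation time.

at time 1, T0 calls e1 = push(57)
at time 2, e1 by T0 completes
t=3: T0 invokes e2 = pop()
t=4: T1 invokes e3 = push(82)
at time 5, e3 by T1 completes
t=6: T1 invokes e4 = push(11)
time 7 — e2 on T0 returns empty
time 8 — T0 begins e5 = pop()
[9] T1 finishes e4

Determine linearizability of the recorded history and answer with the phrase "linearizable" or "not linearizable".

cut after 6 events: linearizable; cut after 7 events (e2 responds, time 7): not linearizable
2 orders of the 3 completed LIFO stack ops respect real time; none is legal
including or dropping the 1 pending operation (e4) in any combination fails
sample order e1, e2, e3 (pending dropped) stalls at step 2 — e2 pop() → empty has no legal effect
sample order e1, e3, e2 (pending dropped) stalls at step 3 — e2 pop() → empty has no legal effect

not linearizable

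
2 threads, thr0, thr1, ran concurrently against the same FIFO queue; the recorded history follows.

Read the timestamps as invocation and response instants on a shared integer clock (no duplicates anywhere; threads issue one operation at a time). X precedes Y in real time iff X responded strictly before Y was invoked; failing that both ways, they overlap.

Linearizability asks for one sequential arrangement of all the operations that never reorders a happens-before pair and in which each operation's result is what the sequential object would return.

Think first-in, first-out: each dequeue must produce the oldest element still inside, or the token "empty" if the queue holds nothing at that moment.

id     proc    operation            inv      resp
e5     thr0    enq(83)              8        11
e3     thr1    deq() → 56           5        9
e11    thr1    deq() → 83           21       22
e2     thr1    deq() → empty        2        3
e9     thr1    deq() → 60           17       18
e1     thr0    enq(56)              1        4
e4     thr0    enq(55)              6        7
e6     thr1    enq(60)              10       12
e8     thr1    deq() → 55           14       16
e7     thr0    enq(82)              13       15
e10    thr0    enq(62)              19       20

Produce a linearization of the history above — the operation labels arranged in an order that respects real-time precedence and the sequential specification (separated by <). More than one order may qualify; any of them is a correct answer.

1. e2 deq() → empty, leaving queue <>
2. e1 enq(56), leaving queue <56>
3. e3 deq() → 56, leaving queue <>
4. e4 enq(55), leaving queue <55>
5. e6 enq(60), leaving queue <55,60>
6. e5 enq(83), leaving queue <55,60,83>
7. e7 enq(82), leaving queue <55,60,83,82>
8. e8 deq() → 55, leaving queue <60,83,82>
9. e9 deq() → 60, leaving queue <83,82>
10. e10 enq(62), leaving queue <83,82,62>
11. e11 deq() → 83, leaving queue <82,62>

e2 < e1 < e3 < e4 < e6 < e5 < e7 < e8 < e9 < e10 < e11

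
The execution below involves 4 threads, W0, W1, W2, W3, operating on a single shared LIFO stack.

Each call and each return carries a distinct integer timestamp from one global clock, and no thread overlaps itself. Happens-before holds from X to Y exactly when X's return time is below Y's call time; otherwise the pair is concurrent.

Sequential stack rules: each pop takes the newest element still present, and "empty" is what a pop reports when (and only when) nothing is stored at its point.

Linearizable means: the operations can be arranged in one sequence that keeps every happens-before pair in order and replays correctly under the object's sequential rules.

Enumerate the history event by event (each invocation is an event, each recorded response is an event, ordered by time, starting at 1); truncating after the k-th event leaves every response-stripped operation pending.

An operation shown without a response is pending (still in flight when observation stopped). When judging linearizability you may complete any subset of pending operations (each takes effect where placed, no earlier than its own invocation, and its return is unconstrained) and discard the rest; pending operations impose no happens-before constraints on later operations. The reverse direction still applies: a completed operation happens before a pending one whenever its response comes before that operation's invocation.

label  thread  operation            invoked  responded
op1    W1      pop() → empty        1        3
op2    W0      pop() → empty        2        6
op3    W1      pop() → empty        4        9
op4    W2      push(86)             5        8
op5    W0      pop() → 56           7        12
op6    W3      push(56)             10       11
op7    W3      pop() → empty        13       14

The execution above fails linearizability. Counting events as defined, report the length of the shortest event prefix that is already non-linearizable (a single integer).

a valid linearization of events 1..13 exists, for instance op1, op2, op3, op4, op6, op5:
step 1: op1 pop() → empty — stack <>
step 2: op2 pop() → empty — stack <>
step 3: op3 pop() → empty — stack <>
step 4: op4 push(86) — stack <86>
step 5: op6 push(56) — stack <86,56>
step 6: op5 pop() → 56 — stack <86>
adding event 14 (op7 responds at 14) leaves no legal real-time order
for example op1, op2, op3, op4, op5, op6, op7 fails at step 5: op5 pop() → 56 is not legal there
for example op1, op2, op3, op4, op6, op5, op7 fails at step 7: op7 pop() → empty is not legal there

14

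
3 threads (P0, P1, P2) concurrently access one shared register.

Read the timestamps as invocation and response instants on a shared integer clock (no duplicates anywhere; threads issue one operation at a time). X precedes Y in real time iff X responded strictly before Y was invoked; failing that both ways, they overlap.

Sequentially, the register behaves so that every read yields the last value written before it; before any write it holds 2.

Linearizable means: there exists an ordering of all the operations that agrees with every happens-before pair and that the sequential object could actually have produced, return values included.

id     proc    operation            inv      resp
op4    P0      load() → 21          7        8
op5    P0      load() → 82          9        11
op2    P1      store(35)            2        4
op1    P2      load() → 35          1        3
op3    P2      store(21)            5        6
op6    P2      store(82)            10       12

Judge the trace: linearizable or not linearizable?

linearizable

witness order: op2, op1, op3, op4, op6, op5
1. op2 store(35), leaving value 35
2. op1 load() → 35, leaving value 35
3. op3 store(21), leaving value 21
4. op4 load() → 21, leaving value 21
5. op6 store(82), leaving value 82
6. op5 load() → 82, leaving value 82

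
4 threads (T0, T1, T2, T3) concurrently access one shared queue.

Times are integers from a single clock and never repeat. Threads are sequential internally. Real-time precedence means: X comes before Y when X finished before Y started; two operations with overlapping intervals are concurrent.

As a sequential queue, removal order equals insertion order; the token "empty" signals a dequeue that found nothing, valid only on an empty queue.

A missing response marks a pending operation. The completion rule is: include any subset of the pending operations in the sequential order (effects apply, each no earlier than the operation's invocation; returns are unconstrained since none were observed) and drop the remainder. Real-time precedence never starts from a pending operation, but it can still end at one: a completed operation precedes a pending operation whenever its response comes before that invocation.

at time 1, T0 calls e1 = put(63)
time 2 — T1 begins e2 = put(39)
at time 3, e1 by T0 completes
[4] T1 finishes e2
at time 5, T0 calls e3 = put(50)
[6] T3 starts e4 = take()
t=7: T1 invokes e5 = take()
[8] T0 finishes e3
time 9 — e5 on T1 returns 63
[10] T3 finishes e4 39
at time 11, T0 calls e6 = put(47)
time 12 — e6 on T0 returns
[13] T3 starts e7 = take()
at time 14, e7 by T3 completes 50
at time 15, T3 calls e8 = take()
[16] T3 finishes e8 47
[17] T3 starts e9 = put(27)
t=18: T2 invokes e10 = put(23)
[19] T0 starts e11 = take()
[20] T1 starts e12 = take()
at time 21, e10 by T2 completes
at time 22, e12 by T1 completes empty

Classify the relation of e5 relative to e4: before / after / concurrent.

e5 spans [7,9], e4 spans [6,10]
the intervals overlap in both directions

concurrent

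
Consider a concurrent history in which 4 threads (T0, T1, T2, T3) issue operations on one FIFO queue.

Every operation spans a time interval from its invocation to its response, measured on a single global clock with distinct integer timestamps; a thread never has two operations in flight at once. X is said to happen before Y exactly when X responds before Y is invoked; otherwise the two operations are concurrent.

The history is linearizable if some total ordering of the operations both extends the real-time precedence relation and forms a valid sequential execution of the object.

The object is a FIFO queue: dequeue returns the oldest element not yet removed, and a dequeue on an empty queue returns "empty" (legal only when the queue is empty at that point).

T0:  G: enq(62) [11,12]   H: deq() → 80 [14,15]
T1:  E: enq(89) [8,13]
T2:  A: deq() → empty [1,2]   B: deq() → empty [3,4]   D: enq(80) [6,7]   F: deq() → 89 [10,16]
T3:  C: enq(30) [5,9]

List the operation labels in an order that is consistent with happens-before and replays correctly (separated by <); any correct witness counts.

after step 1 (A deq() → empty): queue <>
after step 2 (B deq() → empty): queue <>
after step 3 (D enq(80)): queue <80>
after step 4 (E enq(89)): queue <80,89>
after step 5 (C enq(30)): queue <80,89,30>
after step 6 (G enq(62)): queue <80,89,30,62>
after step 7 (H deq() → 80): queue <89,30,62>
after step 8 (F deq() → 89): queue <30,62>

A < B < D < E < C < G < H < F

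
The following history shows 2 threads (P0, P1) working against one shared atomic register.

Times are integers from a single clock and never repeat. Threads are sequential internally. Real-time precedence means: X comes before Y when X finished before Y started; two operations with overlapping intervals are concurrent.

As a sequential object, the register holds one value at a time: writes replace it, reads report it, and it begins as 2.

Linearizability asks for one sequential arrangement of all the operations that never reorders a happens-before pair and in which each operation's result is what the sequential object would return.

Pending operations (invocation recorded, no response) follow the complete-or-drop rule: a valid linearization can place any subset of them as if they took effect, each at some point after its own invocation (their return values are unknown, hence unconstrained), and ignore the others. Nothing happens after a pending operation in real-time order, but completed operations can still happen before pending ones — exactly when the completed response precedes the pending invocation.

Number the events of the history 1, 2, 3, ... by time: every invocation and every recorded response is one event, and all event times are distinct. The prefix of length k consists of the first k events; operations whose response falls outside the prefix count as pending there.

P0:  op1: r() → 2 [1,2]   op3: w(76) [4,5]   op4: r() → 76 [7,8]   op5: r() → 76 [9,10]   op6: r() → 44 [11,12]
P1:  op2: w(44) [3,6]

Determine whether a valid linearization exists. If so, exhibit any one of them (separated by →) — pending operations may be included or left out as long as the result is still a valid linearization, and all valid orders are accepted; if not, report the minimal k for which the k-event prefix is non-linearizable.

cut after 11 events: linearizable; cut after 12 events (op6 responds, time 12): not linearizable
6 completed operations, 2 real-time-consistent orders — every atomic register replay fails
e.g. op1, op2, op3, op4, op5, op6: illegal at step 6, since op6 r() → 44 cannot apply there
e.g. op1, op3, op2, op4, op5, op6: illegal at step 4, since op4 r() → 76 cannot apply there

not linearizable — minimal violating prefix: 12 events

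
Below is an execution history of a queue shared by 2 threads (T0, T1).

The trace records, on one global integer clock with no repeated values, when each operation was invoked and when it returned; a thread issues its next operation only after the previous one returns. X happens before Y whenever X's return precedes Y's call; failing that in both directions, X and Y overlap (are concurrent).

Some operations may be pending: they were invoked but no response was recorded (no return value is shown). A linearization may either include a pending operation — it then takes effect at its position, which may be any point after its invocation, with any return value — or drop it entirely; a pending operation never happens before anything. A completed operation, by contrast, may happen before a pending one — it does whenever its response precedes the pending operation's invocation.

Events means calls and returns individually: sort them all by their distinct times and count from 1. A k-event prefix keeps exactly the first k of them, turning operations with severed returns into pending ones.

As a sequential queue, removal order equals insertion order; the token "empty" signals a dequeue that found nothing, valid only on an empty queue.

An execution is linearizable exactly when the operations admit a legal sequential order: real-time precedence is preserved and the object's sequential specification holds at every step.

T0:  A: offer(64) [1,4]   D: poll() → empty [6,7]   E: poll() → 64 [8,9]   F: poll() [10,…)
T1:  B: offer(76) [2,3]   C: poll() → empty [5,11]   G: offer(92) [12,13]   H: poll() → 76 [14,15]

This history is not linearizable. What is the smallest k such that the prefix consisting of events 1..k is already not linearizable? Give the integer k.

one valid order for events 1..6 is A, B:
1. A offer(64), leaving queue <64>
2. B offer(76), leaving queue <64,76>
once event 7 joins (D's response, time 7), exhaustive search finds no witness
every completion of the 1 pending operation (C) was checked; none linearizes
e.g. A, B, D (pending dropped): illegal at step 3, since D poll() → empty cannot apply there
e.g. B, A, D (pending dropped): illegal at step 3, since D poll() → empty cannot apply there

7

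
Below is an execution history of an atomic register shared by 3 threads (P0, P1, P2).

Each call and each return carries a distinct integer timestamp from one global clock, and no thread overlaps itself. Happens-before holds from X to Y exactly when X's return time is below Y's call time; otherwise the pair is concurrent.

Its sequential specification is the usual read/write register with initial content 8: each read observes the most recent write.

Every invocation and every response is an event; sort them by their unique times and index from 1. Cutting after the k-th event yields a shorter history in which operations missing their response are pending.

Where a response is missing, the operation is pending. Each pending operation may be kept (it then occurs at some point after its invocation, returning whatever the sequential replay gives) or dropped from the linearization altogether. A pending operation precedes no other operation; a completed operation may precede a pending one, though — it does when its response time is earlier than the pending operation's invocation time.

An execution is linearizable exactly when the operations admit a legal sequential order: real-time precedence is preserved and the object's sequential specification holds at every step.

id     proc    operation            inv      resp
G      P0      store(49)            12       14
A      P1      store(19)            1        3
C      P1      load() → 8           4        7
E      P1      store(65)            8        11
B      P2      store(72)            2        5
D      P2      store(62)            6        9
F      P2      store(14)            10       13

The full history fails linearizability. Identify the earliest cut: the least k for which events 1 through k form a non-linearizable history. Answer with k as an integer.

7

a valid linearization of events 1..6 exists, for instance A, B:
after step 1 (A store(19)): value 19
after step 2 (B store(72)): value 72
include event 7 — C responding at 7 — and every candidate order breaks
every completion of the 1 pending operation (D) was checked; none linearizes
one such order, A, B, C (pending dropped), breaks at step 3 where C load() → 8 is illegal
one such order, A, C, B (pending dropped), breaks at step 2 where C load() → 8 is illegal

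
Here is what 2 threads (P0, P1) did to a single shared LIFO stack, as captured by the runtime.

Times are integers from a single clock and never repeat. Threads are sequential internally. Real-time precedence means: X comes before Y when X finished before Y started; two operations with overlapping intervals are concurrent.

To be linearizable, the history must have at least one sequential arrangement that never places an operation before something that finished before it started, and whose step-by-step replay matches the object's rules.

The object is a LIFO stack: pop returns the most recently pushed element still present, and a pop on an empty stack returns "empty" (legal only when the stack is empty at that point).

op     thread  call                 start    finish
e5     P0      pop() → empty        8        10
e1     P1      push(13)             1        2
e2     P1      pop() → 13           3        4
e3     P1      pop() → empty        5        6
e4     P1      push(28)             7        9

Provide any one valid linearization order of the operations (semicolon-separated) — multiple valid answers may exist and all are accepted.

e1; e2; e3; e5; e4

1. e1 push(13), leaving stack <13>
2. e2 pop() → 13, leaving stack <>
3. e3 pop() → empty, leaving stack <>
4. e5 pop() → empty, leaving stack <>
5. e4 push(28), leaving stack <28>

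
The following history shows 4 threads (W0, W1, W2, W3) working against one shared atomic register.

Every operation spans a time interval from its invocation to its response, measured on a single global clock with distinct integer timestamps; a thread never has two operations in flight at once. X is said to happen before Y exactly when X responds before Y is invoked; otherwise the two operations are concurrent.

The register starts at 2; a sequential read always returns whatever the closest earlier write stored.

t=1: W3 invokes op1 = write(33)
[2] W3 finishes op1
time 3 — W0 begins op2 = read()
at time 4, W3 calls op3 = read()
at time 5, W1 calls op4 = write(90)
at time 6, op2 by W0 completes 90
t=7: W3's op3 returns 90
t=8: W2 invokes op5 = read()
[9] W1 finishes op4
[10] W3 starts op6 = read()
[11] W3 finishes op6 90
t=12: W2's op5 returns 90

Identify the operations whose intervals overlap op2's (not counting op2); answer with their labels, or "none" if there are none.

op3, op4

op2 spans [3,6]; an op avoiding the whole window 3..6 is ordered, any other is concurrent
op1 [1,2]: before
op3 [4,7]: concurrent
op4 [5,9]: concurrent
op5 [8,12]: after
op6 [10,11]: after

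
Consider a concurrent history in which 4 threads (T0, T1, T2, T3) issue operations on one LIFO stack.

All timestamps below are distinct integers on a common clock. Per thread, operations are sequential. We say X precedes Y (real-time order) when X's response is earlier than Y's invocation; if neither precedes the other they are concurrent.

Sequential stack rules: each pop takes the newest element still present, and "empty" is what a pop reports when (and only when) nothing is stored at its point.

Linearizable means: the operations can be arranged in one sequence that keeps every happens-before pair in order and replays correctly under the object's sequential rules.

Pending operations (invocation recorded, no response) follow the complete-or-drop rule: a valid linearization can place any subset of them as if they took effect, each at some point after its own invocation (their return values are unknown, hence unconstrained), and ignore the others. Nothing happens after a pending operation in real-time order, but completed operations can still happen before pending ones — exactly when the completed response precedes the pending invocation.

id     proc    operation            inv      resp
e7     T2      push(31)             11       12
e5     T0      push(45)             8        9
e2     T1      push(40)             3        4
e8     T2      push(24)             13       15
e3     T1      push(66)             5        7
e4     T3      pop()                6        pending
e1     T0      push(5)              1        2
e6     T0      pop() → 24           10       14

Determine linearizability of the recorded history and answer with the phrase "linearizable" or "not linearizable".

witness order: e1, e2, e3, e4, e5, e7, e8, e6
after step 1 (e1 push(5)): stack <5>
after step 2 (e2 push(40)): stack <5,40>
after step 3 (e3 push(66)): stack <5,40,66>
after step 4 (e4 pop() (pending, included)): stack <5,40>
after step 5 (e5 push(45)): stack <5,40,45>
after step 6 (e7 push(31)): stack <5,40,45,31>
after step 7 (e8 push(24)): stack <5,40,45,31,24>
after step 8 (e6 pop() → 24): stack <5,40,45,31>

linearizable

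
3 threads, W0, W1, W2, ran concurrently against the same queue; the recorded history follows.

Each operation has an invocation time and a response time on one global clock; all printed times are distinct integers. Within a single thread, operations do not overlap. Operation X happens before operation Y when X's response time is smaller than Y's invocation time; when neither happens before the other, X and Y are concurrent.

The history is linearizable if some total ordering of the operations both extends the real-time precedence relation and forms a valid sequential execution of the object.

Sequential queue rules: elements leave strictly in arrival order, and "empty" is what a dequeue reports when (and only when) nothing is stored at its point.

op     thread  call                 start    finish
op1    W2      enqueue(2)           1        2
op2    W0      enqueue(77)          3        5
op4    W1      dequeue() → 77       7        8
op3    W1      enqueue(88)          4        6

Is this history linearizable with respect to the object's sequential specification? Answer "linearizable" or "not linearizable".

events 1..7 are fine; event 8 — the response of op4 at time 8 — makes the prefix non-linearizable
2 orders of the 4 completed queue ops respect real time; none is legal
for example op1, op2, op3, op4 fails at step 4: op4 dequeue() → 77 is not legal there
for example op1, op3, op2, op4 fails at step 4: op4 dequeue() → 77 is not legal there

not linearizable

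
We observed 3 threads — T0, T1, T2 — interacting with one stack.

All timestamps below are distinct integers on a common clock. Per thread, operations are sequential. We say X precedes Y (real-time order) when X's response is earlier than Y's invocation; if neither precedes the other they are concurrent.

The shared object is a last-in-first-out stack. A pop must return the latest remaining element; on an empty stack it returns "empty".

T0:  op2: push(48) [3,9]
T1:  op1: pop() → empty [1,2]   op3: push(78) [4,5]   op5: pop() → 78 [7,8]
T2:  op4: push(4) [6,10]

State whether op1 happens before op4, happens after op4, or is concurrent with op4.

before

op1 spans [1,2], op4 spans [6,10]
resp(op1)=2 < inv(op4)=6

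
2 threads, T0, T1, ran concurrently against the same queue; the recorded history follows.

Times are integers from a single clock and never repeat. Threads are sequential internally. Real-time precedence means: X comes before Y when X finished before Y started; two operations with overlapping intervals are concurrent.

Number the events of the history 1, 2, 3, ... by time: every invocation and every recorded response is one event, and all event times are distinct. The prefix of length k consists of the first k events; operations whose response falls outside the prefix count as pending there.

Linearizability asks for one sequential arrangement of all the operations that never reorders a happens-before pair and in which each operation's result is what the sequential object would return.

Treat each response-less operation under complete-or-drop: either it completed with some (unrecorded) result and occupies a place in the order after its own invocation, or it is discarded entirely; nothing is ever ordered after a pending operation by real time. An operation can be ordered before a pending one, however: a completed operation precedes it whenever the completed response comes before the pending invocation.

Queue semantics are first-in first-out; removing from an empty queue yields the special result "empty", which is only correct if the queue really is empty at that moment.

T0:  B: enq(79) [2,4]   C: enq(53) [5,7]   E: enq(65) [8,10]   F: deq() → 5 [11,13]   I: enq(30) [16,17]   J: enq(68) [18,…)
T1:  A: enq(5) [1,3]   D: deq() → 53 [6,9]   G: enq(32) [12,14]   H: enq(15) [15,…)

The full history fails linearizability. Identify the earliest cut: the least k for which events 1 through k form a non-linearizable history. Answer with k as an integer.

events 1..8 are linearizable; a witness order is A, B, C:
step 1: A enq(5) — queue <5>
step 2: B enq(79) — queue <5,79>
step 3: C enq(53) — queue <5,79,53>
include event 9 — D responding at 9 — and every candidate order breaks
no completion choice of the 1 pending operation (E) rescues it — every subset was tried
e.g. A, B, C, D (pending dropped): illegal at step 4, since D deq() → 53 cannot apply there
e.g. A, B, D, C (pending dropped): illegal at step 3, since D deq() → 53 cannot apply there

9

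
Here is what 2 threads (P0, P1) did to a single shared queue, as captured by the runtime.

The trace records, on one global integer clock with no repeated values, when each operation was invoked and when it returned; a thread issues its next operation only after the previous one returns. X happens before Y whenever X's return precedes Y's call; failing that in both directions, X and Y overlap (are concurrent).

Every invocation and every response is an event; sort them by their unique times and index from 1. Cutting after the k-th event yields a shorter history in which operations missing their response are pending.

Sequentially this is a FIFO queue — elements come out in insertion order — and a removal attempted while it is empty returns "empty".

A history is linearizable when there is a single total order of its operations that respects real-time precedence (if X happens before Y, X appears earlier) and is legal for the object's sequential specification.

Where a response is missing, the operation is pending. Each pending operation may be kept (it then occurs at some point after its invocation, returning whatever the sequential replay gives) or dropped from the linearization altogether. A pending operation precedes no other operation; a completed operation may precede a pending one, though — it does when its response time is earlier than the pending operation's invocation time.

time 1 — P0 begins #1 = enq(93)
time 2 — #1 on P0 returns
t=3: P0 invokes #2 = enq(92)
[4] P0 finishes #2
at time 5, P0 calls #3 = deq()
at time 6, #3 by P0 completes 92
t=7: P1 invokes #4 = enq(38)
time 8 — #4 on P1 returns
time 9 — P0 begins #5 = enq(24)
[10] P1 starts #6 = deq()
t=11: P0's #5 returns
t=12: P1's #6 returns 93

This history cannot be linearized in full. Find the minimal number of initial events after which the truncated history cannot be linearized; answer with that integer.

6

a valid linearization of events 1..5 exists, for instance #1, #2:
1. #1 enq(93), leaving queue <93>
2. #2 enq(92), leaving queue <93,92>
once event 6 joins (#3's response, time 6), exhaustive search finds no witness
take #1, #2, #3: step 3 already fails, because #3 deq() → 92 cannot occur there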